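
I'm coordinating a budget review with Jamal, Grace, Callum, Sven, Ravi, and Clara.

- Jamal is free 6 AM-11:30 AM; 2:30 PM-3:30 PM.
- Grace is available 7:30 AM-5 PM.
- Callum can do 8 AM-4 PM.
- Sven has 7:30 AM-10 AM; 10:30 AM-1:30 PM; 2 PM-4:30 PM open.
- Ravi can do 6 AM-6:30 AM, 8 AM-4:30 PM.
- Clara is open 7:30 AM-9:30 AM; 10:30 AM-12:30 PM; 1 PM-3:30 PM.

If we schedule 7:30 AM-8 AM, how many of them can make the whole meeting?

Jamal, Grace, Sven, and Clara can make the full 07:30-08:00 slot — that's 4.

4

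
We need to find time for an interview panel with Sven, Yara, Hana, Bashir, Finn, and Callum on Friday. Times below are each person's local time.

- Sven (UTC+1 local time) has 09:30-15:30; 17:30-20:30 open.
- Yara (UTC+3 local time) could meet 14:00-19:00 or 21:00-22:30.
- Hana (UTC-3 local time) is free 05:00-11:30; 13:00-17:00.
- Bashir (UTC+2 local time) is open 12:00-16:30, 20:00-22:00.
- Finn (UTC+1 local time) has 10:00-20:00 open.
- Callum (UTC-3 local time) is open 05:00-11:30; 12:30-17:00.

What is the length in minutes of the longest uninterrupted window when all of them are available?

Sven in UTC: 08:30-14:30, 16:30-19:30 (subtract 1h to convert from UTC+1).
Yara in UTC: 11:00-16:00, 18:00-19:30 (subtract 3h to convert from UTC+3).
Hana in UTC: 08:00-14:30, 16:00-20:00 (add 3h to convert from UTC-3).
Bashir in UTC: 10:00-14:30, 18:00-20:00 (subtract 2h to convert from UTC+2).
Finn in UTC: 09:00-19:00 (subtract 1h to convert from UTC+1).
Callum in UTC: 08:00-14:30, 15:30-20:00 (add 3h to convert from UTC-3).
Sven ∩ Yara: 11:00-14:30, 18:00-19:30.
Sven ∩ Yara ∩ Hana: 11:00-14:30, 18:00-19:30.
Sven ∩ Yara ∩ Hana ∩ Bashir: 11:00-14:30, 18:00-19:30.
Sven ∩ Yara ∩ Hana ∩ Bashir ∩ Finn: 11:00-14:30, 18:00-19:00.
Sven ∩ Yara ∩ Hana ∩ Bashir ∩ Finn ∩ Callum: 11:00-14:30, 18:00-19:00.
The longest is 11:00-14:30 at 210 minutes.

210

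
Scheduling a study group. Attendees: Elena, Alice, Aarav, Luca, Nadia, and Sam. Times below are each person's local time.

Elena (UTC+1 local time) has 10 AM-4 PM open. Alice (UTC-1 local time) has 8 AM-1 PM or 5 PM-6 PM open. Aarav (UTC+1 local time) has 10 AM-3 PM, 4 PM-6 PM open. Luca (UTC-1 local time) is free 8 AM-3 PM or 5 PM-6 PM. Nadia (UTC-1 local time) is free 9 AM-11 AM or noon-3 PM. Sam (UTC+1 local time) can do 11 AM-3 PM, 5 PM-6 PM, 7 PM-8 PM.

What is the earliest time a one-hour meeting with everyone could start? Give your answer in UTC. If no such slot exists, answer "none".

Elena in UTC: 09:00-15:00 (subtract 1h to convert from UTC+1).
Alice in UTC: 09:00-14:00, 18:00-19:00 (add 1h to convert from UTC-1).
Aarav in UTC: 09:00-14:00, 15:00-17:00 (subtract 1h to convert from UTC+1).
Luca in UTC: 09:00-16:00, 18:00-19:00 (add 1h to convert from UTC-1).
Nadia in UTC: 10:00-12:00, 13:00-16:00 (add 1h to convert from UTC-1).
Sam in UTC: 10:00-14:00, 16:00-17:00, 18:00-19:00 (subtract 1h to convert from UTC+1).
Elena ∩ Alice: 09:00-14:00.
Elena ∩ Alice ∩ Aarav: 09:00-14:00.
Elena ∩ Alice ∩ Aarav ∩ Luca: 09:00-14:00.
Elena ∩ Alice ∩ Aarav ∩ Luca ∩ Nadia: 10:00-12:00, 13:00-14:00.
Elena ∩ Alice ∩ Aarav ∩ Luca ∩ Nadia ∩ Sam: 10:00-12:00, 13:00-14:00.
The first common window of at least 60 minutes is 10:00-12:00, so the earliest start is 10:00.

10:00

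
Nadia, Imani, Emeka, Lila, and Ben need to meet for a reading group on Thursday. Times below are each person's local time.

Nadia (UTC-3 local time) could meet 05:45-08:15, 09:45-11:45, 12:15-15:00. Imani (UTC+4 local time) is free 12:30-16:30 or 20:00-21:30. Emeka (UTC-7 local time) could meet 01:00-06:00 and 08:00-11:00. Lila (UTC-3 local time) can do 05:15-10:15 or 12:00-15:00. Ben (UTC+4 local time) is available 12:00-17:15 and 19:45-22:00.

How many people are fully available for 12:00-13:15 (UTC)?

Nadia in UTC: 08:45-11:15, 12:45-14:45, 15:15-18:00 (add 3h to convert from UTC-3).
Imani in UTC: 08:30-12:30, 16:00-17:30 (subtract 4h to convert from UTC+4).
Emeka in UTC: 08:00-13:00, 15:00-18:00 (add 7h to convert from UTC-7).
Lila in UTC: 08:15-13:15, 15:00-18:00 (add 3h to convert from UTC-3).
Ben in UTC: 08:00-13:15, 15:45-18:00 (subtract 4h to convert from UTC+4).
Lila and Ben can make the full 12:00-13:15 slot — that's 2.

2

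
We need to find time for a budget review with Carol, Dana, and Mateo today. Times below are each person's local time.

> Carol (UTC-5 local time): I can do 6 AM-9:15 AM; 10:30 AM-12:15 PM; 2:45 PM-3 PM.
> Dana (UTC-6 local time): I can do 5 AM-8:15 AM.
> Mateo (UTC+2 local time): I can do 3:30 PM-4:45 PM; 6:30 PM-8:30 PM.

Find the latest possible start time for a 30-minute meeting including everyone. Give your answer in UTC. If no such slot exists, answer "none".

Carol in UTC: 11:00-14:15, 15:30-17:15, 19:45-20:00 (add 5h to convert from UTC-5).
Dana in UTC: 11:00-14:15 (add 6h to convert from UTC-6).
Mateo in UTC: 13:30-14:45, 16:30-18:30 (subtract 2h to convert from UTC+2).
Carol ∩ Dana: 11:00-14:15.
Carol ∩ Dana ∩ Mateo: 13:30-14:15.
Those are the intersection windows.
The last common window of at least 30 minutes is 13:30-14:15; a 30-minute meeting can start as late as 13:45 and still end by 14:15.

13:45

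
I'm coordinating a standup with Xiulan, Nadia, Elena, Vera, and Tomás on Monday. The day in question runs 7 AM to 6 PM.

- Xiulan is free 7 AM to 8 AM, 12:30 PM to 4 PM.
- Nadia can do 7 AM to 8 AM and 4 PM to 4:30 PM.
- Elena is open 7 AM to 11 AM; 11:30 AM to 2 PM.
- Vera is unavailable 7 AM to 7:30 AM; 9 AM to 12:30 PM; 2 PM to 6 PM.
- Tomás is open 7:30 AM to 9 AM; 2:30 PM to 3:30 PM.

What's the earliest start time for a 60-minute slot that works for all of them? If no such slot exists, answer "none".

none

Xiulan free: 07:00-08:00, 12:30-16:00.
Nadia free: 07:00-08:00, 16:00-16:30.
Elena free: 07:00-11:00, 11:30-14:00.
Vera free: 07:30-09:00, 12:30-14:00 (invert busy blocks within the working day).
Tomás free: 07:30-09:00, 14:30-15:30.
Xiulan ∩ Nadia: 07:00-08:00.
Xiulan ∩ Nadia ∩ Elena: 07:00-08:00.
Xiulan ∩ Nadia ∩ Elena ∩ Vera: 07:30-08:00.
Xiulan ∩ Nadia ∩ Elena ∩ Vera ∩ Tomás: 07:30-08:00.
So the common availability across everyone is 07:30-08:00.
No common window is at least 60 minutes long.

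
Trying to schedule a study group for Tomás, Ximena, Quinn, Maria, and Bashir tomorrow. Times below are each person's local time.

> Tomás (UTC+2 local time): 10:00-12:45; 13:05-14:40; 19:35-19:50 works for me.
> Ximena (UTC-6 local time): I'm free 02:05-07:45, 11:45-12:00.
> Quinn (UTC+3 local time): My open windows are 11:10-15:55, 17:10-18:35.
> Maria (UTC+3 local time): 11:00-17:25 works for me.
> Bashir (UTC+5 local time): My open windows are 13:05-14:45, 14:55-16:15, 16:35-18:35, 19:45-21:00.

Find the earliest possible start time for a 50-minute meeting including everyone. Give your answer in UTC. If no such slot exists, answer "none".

Tomás in UTC: 08:00-10:45, 11:05-12:40, 17:35-17:50 (subtract 2h to convert from UTC+2).
Ximena in UTC: 08:05-13:45, 17:45-18:00 (add 6h to convert from UTC-6).
Quinn in UTC: 08:10-12:55, 14:10-15:35 (subtract 3h to convert from UTC+3).
Maria in UTC: 08:00-14:25 (subtract 3h to convert from UTC+3).
Bashir in UTC: 08:05-09:45, 09:55-11:15, 11:35-13:35, 14:45-16:00 (subtract 5h to convert from UTC+5).
Tomás ∩ Ximena: 08:05-10:45, 11:05-12:40, 17:45-17:50.
Tomás ∩ Ximena ∩ Quinn: 08:10-10:45, 11:05-12:40.
Tomás ∩ Ximena ∩ Quinn ∩ Maria: 08:10-10:45, 11:05-12:40.
Tomás ∩ Ximena ∩ Quinn ∩ Maria ∩ Bashir: 08:10-09:45, 09:55-10:45, 11:05-11:15, 11:35-12:40.
The first common window of at least 50 minutes is 08:10-09:45, so the earliest start is 08:10.

08:10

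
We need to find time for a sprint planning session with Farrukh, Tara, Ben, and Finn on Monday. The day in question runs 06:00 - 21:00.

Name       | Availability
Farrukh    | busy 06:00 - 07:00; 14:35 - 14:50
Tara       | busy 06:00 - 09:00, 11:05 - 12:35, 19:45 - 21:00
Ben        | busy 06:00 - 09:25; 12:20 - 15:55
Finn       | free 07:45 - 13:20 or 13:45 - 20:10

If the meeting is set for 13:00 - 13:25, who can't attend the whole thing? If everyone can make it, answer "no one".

Farrukh free: 07:00-14:35, 14:50-21:00 (invert busy blocks within the working day).
Tara free: 09:00-11:05, 12:35-19:45 (invert busy blocks within the working day).
Ben free: 09:25-12:20, 15:55-21:00 (invert busy blocks within the working day).
Finn free: 07:45-13:20, 13:45-20:10.
Farrukh: free for 13:00-13:25. Tara: free for 13:00-13:25. Ben: not fully free for 13:00-13:25. Finn: not fully free for 13:00-13:25.

Ben, Finn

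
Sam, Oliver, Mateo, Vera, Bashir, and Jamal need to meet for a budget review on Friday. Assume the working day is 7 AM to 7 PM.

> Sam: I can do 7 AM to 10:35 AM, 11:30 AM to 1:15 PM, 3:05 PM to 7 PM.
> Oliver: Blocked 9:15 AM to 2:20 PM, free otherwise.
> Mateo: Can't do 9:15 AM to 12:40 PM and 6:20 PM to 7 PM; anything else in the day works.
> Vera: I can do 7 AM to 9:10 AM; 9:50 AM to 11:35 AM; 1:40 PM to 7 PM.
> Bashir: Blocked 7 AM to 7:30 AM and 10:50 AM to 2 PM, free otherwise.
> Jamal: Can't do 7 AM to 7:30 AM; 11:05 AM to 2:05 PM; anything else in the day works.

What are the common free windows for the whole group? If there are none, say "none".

Sam free: 07:00-10:35, 11:30-13:15, 15:05-19:00.
Oliver free: 07:00-09:15, 14:20-19:00 (invert busy blocks within the working day).
Mateo free: 07:00-09:15, 12:40-18:20 (invert busy blocks within the working day).
Vera free: 07:00-09:10, 09:50-11:35, 13:40-19:00.
Bashir free: 07:30-10:50, 14:00-19:00 (invert busy blocks within the working day).
Jamal free: 07:30-11:05, 14:05-19:00 (invert busy blocks within the working day).
Sam ∩ Oliver: 07:00-09:15, 15:05-19:00.
Sam ∩ Oliver ∩ Mateo: 07:00-09:15, 15:05-18:20.
Sam ∩ Oliver ∩ Mateo ∩ Vera: 07:00-09:10, 15:05-18:20.
Sam ∩ Oliver ∩ Mateo ∩ Vera ∩ Bashir: 07:30-09:10, 15:05-18:20.
Sam ∩ Oliver ∩ Mateo ∩ Vera ∩ Bashir ∩ Jamal: 07:30-09:10, 15:05-18:20.

07:30-09:10, 15:05-18:20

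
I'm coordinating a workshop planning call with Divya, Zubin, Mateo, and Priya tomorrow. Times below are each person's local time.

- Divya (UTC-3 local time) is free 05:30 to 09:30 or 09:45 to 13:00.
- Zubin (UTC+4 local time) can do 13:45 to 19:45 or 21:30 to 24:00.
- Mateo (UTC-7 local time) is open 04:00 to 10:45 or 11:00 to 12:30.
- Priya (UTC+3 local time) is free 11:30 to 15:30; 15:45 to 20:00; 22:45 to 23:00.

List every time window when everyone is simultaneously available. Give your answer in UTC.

11:00-12:30, 12:45-15:45

Divya in UTC: 08:30-12:30, 12:45-16:00 (add 3h to convert from UTC-3).
Zubin in UTC: 09:45-15:45, 17:30-20:00 (subtract 4h to convert from UTC+4).
Mateo in UTC: 11:00-17:45, 18:00-19:30 (add 7h to convert from UTC-7).
Priya in UTC: 08:30-12:30, 12:45-17:00, 19:45-20:00 (subtract 3h to convert from UTC+3).
Divya ∩ Zubin: 09:45-12:30, 12:45-15:45.
Divya ∩ Zubin ∩ Mateo: 11:00-12:30, 12:45-15:45.
Divya ∩ Zubin ∩ Mateo ∩ Priya: 11:00-12:30, 12:45-15:45.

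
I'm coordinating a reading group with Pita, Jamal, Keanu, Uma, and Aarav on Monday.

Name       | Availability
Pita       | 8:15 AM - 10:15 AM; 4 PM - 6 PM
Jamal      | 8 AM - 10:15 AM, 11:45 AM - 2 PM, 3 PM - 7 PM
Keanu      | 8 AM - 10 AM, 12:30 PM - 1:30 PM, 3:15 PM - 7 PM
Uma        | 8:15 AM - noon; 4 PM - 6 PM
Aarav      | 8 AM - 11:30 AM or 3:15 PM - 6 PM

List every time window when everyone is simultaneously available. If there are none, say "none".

Pita ∩ Jamal: 08:15-10:15, 16:00-18:00.
Pita ∩ Jamal ∩ Keanu: 08:15-10:00, 16:00-18:00.
Pita ∩ Jamal ∩ Keanu ∩ Uma: 08:15-10:00, 16:00-18:00.
Pita ∩ Jamal ∩ Keanu ∩ Uma ∩ Aarav: 08:15-10:00, 16:00-18:00.

08:15-10:00, 16:00-18:00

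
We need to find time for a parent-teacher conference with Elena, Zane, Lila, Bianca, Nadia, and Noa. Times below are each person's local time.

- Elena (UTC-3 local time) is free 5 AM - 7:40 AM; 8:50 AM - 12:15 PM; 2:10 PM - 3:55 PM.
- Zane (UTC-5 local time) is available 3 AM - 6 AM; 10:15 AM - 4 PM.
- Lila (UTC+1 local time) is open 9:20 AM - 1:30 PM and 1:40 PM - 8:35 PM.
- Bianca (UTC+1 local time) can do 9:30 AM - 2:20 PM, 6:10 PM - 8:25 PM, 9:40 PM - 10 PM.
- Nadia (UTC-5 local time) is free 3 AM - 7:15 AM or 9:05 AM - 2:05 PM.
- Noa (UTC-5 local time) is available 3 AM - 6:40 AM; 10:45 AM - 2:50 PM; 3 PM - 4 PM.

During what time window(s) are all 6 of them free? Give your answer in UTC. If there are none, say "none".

08:30-10:40, 17:10-18:55

Elena in UTC: 08:00-10:40, 11:50-15:15, 17:10-18:55 (add 3h to convert from UTC-3).
Zane in UTC: 08:00-11:00, 15:15-21:00 (add 5h to convert from UTC-5).
Lila in UTC: 08:20-12:30, 12:40-19:35 (subtract 1h to convert from UTC+1).
Bianca in UTC: 08:30-13:20, 17:10-19:25, 20:40-21:00 (subtract 1h to convert from UTC+1).
Nadia in UTC: 08:00-12:15, 14:05-19:05 (add 5h to convert from UTC-5).
Noa in UTC: 08:00-11:40, 15:45-19:50, 20:00-21:00 (add 5h to convert from UTC-5).
Elena ∩ Zane: 08:00-10:40, 17:10-18:55.
Elena ∩ Zane ∩ Lila: 08:20-10:40, 17:10-18:55.
Elena ∩ Zane ∩ Lila ∩ Bianca: 08:30-10:40, 17:10-18:55.
Elena ∩ Zane ∩ Lila ∩ Bianca ∩ Nadia: 08:30-10:40, 17:10-18:55.
Elena ∩ Zane ∩ Lila ∩ Bianca ∩ Nadia ∩ Noa: 08:30-10:40, 17:10-18:55.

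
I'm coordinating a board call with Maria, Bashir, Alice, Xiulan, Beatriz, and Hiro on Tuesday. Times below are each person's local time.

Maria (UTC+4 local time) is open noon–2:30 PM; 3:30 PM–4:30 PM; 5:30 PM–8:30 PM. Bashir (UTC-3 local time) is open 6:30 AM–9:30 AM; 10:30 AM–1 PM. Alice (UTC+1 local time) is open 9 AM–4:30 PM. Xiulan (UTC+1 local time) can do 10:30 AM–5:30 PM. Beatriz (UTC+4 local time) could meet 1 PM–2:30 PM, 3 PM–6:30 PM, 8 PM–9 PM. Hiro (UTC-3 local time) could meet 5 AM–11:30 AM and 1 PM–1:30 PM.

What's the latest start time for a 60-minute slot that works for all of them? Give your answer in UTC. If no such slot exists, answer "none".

13:30

Maria in UTC: 08:00-10:30, 11:30-12:30, 13:30-16:30 (subtract 4h to convert from UTC+4).
Bashir in UTC: 09:30-12:30, 13:30-16:00 (add 3h to convert from UTC-3).
Alice in UTC: 08:00-15:30 (subtract 1h to convert from UTC+1).
Xiulan in UTC: 09:30-16:30 (subtract 1h to convert from UTC+1).
Beatriz in UTC: 09:00-10:30, 11:00-14:30, 16:00-17:00 (subtract 4h to convert from UTC+4).
Hiro in UTC: 08:00-14:30, 16:00-16:30 (add 3h to convert from UTC-3).
Maria ∩ Bashir: 09:30-10:30, 11:30-12:30, 13:30-16:00.
Maria ∩ Bashir ∩ Alice: 09:30-10:30, 11:30-12:30, 13:30-15:30.
Maria ∩ Bashir ∩ Alice ∩ Xiulan: 09:30-10:30, 11:30-12:30, 13:30-15:30.
Maria ∩ Bashir ∩ Alice ∩ Xiulan ∩ Beatriz: 09:30-10:30, 11:30-12:30, 13:30-14:30.
Maria ∩ Bashir ∩ Alice ∩ Xiulan ∩ Beatriz ∩ Hiro: 09:30-10:30, 11:30-12:30, 13:30-14:30.
So the common availability across everyone is 09:30-10:30, 11:30-12:30, 13:30-14:30.
The last common window of at least 60 minutes is 13:30-14:30; a 60-minute meeting can start as late as 13:30 and still end by 14:30.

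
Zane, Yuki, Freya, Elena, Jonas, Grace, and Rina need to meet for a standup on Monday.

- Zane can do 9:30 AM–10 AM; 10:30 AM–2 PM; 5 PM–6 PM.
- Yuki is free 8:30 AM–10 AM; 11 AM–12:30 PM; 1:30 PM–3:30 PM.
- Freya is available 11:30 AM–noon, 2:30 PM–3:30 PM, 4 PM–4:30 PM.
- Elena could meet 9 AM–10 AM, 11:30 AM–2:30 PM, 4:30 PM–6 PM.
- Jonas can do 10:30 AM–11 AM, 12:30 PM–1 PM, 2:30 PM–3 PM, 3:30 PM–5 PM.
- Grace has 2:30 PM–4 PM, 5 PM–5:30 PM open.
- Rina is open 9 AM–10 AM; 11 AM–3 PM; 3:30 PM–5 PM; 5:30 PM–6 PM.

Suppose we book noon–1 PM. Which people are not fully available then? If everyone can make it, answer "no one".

Freya, Grace, Jonas, Yuki

Zane: free for 12:00-13:00. Yuki: not fully free for 12:00-13:00. Freya: not fully free for 12:00-13:00. Elena: free for 12:00-13:00. Jonas: not fully free for 12:00-13:00. Grace: not fully free for 12:00-13:00. Rina: free for 12:00-13:00.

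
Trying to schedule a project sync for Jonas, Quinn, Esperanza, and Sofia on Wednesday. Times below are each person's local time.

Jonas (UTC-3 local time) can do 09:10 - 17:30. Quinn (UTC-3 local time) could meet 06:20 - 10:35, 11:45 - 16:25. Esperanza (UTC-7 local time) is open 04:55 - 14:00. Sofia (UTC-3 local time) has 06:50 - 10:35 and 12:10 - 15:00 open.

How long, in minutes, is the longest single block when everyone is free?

Jonas in UTC: 12:10-20:30 (add 3h to convert from UTC-3).
Quinn in UTC: 09:20-13:35, 14:45-19:25 (add 3h to convert from UTC-3).
Esperanza in UTC: 11:55-21:00 (add 7h to convert from UTC-7).
Sofia in UTC: 09:50-13:35, 15:10-18:00 (add 3h to convert from UTC-3).
Jonas ∩ Quinn: 12:10-13:35, 14:45-19:25.
Jonas ∩ Quinn ∩ Esperanza: 12:10-13:35, 14:45-19:25.
Jonas ∩ Quinn ∩ Esperanza ∩ Sofia: 12:10-13:35, 15:10-18:00.
Those are the intersection windows.
The longest is 15:10-18:00 at 170 minutes.

170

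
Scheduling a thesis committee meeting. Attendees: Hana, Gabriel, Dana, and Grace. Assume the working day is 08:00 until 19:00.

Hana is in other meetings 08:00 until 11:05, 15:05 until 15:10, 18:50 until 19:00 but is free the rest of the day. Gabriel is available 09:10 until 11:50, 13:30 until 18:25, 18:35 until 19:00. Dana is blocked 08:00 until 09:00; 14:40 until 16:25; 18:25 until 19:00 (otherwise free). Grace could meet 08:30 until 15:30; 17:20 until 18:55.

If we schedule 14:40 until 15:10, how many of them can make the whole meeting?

Hana free: 11:05-15:05, 15:10-18:50 (invert busy blocks within the working day).
Gabriel free: 09:10-11:50, 13:30-18:25, 18:35-19:00.
Dana free: 09:00-14:40, 16:25-18:25 (invert busy blocks within the working day).
Grace free: 08:30-15:30, 17:20-18:55.
Gabriel and Grace can make the full 14:40-15:10 slot — that's 2.

2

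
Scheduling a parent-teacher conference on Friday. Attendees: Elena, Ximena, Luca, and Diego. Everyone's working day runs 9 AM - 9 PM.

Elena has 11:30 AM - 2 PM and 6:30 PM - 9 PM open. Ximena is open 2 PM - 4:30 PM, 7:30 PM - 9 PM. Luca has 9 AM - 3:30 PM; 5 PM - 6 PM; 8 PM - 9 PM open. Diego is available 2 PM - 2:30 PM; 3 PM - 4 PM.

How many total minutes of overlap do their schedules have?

0

Elena ∩ Ximena: 19:30-21:00.
Elena ∩ Ximena ∩ Luca: 20:00-21:00.
Elena ∩ Ximena ∩ Luca ∩ Diego: ∅.
There is no time when everyone is free.
There is no common window, so the total is 0 minutes.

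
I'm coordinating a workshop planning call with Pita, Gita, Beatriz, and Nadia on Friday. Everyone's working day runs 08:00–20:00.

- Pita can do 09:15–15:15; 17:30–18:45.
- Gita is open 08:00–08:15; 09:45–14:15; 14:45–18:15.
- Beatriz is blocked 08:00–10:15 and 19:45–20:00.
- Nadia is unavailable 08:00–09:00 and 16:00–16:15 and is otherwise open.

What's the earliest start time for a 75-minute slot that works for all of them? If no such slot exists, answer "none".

Pita free: 09:15-15:15, 17:30-18:45.
Gita free: 08:00-08:15, 09:45-14:15, 14:45-18:15.
Beatriz free: 10:15-19:45 (invert busy blocks within the working day).
Nadia free: 09:00-16:00, 16:15-20:00 (invert busy blocks within the working day).
Pita ∩ Gita: 09:45-14:15, 14:45-15:15, 17:30-18:15.
Pita ∩ Gita ∩ Beatriz: 10:15-14:15, 14:45-15:15, 17:30-18:15.
Pita ∩ Gita ∩ Beatriz ∩ Nadia: 10:15-14:15, 14:45-15:15, 17:30-18:15.
The first common window of at least 75 minutes is 10:15-14:15, so the earliest start is 10:15.

10:15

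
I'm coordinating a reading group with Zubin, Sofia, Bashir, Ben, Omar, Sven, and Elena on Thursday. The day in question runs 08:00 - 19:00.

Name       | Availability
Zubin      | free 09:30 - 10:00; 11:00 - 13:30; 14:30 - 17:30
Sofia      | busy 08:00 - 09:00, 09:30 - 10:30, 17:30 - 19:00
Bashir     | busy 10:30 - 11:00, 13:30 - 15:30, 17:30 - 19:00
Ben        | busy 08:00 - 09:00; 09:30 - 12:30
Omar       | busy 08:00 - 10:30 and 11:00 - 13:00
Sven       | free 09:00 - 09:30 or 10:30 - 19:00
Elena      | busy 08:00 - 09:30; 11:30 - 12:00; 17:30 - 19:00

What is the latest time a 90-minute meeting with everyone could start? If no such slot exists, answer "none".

16:00

Zubin free: 09:30-10:00, 11:00-13:30, 14:30-17:30.
Sofia free: 09:00-09:30, 10:30-17:30 (invert busy blocks within the working day).
Bashir free: 08:00-10:30, 11:00-13:30, 15:30-17:30 (invert busy blocks within the working day).
Ben free: 09:00-09:30, 12:30-19:00 (invert busy blocks within the working day).
Omar free: 10:30-11:00, 13:00-19:00 (invert busy blocks within the working day).
Sven free: 09:00-09:30, 10:30-19:00.
Elena free: 09:30-11:30, 12:00-17:30 (invert busy blocks within the working day).
Zubin ∩ Sofia: 11:00-13:30, 14:30-17:30.
Zubin ∩ Sofia ∩ Bashir: 11:00-13:30, 15:30-17:30.
Zubin ∩ Sofia ∩ Bashir ∩ Ben: 12:30-13:30, 15:30-17:30.
Zubin ∩ Sofia ∩ Bashir ∩ Ben ∩ Omar: 13:00-13:30, 15:30-17:30.
Zubin ∩ Sofia ∩ Bashir ∩ Ben ∩ Omar ∩ Sven: 13:00-13:30, 15:30-17:30.
Zubin ∩ Sofia ∩ Bashir ∩ Ben ∩ Omar ∩ Sven ∩ Elena: 13:00-13:30, 15:30-17:30.
Those are the intersection windows.
The last common window of at least 90 minutes is 15:30-17:30; a 90-minute meeting can start as late as 16:00 and still end by 17:30.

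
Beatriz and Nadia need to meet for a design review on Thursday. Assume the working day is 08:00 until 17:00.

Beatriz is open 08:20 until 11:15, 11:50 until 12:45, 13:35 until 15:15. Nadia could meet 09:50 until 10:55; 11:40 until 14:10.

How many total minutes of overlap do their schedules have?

155

Beatriz ∩ Nadia: 09:50-10:55, 11:50-12:45, 13:35-14:10.
So the common availability across everyone is 09:50-10:55, 11:50-12:45, 13:35-14:10.
Summing the common windows: 65 + 55 + 35 = 155 minutes.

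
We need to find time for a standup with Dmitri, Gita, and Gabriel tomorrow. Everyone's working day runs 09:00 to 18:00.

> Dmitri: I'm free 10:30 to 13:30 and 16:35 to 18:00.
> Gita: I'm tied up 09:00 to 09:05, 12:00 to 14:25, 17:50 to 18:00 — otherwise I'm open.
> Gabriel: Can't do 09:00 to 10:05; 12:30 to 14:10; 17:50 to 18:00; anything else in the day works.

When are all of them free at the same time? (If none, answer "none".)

10:30-12:00, 16:35-17:50

Dmitri free: 10:30-13:30, 16:35-18:00.
Gita free: 09:05-12:00, 14:25-17:50 (invert busy blocks within the working day).
Gabriel free: 10:05-12:30, 14:10-17:50 (invert busy blocks within the working day).
Dmitri ∩ Gita: 10:30-12:00, 16:35-17:50.
Dmitri ∩ Gita ∩ Gabriel: 10:30-12:00, 16:35-17:50.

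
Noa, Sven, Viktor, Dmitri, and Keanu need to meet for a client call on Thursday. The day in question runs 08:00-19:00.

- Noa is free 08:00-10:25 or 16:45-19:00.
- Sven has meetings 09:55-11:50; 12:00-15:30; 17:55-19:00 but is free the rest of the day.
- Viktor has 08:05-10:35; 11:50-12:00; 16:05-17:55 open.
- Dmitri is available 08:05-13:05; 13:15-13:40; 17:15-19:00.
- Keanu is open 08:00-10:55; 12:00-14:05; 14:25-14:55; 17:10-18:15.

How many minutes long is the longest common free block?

Noa free: 08:00-10:25, 16:45-19:00.
Sven free: 08:00-09:55, 11:50-12:00, 15:30-17:55 (invert busy blocks within the working day).
Viktor free: 08:05-10:35, 11:50-12:00, 16:05-17:55.
Dmitri free: 08:05-13:05, 13:15-13:40, 17:15-19:00.
Keanu free: 08:00-10:55, 12:00-14:05, 14:25-14:55, 17:10-18:15.
Noa ∩ Sven: 08:00-09:55, 16:45-17:55.
Noa ∩ Sven ∩ Viktor: 08:05-09:55, 16:45-17:55.
Noa ∩ Sven ∩ Viktor ∩ Dmitri: 08:05-09:55, 17:15-17:55.
Noa ∩ Sven ∩ Viktor ∩ Dmitri ∩ Keanu: 08:05-09:55, 17:15-17:55.
The longest is 08:05-09:55 at 110 minutes.

110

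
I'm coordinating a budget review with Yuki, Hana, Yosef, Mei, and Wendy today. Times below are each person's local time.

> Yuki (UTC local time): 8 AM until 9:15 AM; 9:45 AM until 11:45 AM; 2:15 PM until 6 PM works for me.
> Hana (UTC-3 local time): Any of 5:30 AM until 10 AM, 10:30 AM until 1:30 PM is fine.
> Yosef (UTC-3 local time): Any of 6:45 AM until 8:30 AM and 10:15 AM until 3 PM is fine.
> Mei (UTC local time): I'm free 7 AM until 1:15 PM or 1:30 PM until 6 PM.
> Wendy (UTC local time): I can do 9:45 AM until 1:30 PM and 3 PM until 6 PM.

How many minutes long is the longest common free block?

Yuki in UTC: 08:00-09:15, 09:45-11:45, 14:15-18:00.
Hana in UTC: 08:30-13:00, 13:30-16:30 (add 3h to convert from UTC-3).
Yosef in UTC: 09:45-11:30, 13:15-18:00 (add 3h to convert from UTC-3).
Mei in UTC: 07:00-13:15, 13:30-18:00.
Wendy in UTC: 09:45-13:30, 15:00-18:00.
Yuki ∩ Hana: 08:30-09:15, 09:45-11:45, 14:15-16:30.
Yuki ∩ Hana ∩ Yosef: 09:45-11:30, 14:15-16:30.
Yuki ∩ Hana ∩ Yosef ∩ Mei: 09:45-11:30, 14:15-16:30.
Yuki ∩ Hana ∩ Yosef ∩ Mei ∩ Wendy: 09:45-11:30, 15:00-16:30.
The longest is 09:45-11:30 at 105 minutes.

105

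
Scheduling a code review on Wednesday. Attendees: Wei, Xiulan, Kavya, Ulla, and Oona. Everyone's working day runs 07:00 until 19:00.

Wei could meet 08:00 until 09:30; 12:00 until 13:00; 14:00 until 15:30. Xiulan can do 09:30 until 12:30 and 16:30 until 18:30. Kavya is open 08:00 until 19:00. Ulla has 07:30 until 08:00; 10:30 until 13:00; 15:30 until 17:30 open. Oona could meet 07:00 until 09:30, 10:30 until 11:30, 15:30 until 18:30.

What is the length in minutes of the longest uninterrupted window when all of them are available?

Wei ∩ Xiulan: 12:00-12:30.
Wei ∩ Xiulan ∩ Kavya: 12:00-12:30.
Wei ∩ Xiulan ∩ Kavya ∩ Ulla: 12:00-12:30.
Wei ∩ Xiulan ∩ Kavya ∩ Ulla ∩ Oona: ∅.
There is no time when everyone is free.
No common window exists, so the longest block is 0 minutes.

0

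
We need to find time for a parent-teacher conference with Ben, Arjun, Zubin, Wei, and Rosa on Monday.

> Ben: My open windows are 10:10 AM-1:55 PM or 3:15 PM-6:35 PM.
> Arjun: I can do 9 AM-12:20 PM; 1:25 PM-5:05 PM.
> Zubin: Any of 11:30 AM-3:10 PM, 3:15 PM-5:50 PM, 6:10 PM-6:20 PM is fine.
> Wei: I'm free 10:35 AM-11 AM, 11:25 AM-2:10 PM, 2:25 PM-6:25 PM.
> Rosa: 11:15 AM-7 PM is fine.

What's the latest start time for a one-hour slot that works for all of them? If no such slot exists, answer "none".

Ben ∩ Arjun: 10:10-12:20, 13:25-13:55, 15:15-17:05.
Ben ∩ Arjun ∩ Zubin: 11:30-12:20, 13:25-13:55, 15:15-17:05.
Ben ∩ Arjun ∩ Zubin ∩ Wei: 11:30-12:20, 13:25-13:55, 15:15-17:05.
Ben ∩ Arjun ∩ Zubin ∩ Wei ∩ Rosa: 11:30-12:20, 13:25-13:55, 15:15-17:05.
The last common window of at least 60 minutes is 15:15-17:05; a 60-minute meeting can start as late as 16:05 and still end by 17:05.

16:05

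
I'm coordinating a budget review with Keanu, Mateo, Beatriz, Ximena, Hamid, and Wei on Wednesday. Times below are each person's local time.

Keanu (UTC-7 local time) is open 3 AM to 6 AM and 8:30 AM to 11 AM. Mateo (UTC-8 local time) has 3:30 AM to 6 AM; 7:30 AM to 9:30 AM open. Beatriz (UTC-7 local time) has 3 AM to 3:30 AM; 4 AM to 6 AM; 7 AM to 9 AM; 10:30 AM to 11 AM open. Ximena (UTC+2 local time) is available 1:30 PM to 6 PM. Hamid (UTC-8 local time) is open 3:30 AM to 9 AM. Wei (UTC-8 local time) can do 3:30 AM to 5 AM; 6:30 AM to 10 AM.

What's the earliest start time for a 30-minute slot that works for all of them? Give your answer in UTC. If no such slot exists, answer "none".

11:30

Keanu in UTC: 10:00-13:00, 15:30-18:00 (add 7h to convert from UTC-7).
Mateo in UTC: 11:30-14:00, 15:30-17:30 (add 8h to convert from UTC-8).
Beatriz in UTC: 10:00-10:30, 11:00-13:00, 14:00-16:00, 17:30-18:00 (add 7h to convert from UTC-7).
Ximena in UTC: 11:30-16:00 (subtract 2h to convert from UTC+2).
Hamid in UTC: 11:30-17:00 (add 8h to convert from UTC-8).
Wei in UTC: 11:30-13:00, 14:30-18:00 (add 8h to convert from UTC-8).
Keanu ∩ Mateo: 11:30-13:00, 15:30-17:30.
Keanu ∩ Mateo ∩ Beatriz: 11:30-13:00, 15:30-16:00.
Keanu ∩ Mateo ∩ Beatriz ∩ Ximena: 11:30-13:00, 15:30-16:00.
Keanu ∩ Mateo ∩ Beatriz ∩ Ximena ∩ Hamid: 11:30-13:00, 15:30-16:00.
Keanu ∩ Mateo ∩ Beatriz ∩ Ximena ∩ Hamid ∩ Wei: 11:30-13:00, 15:30-16:00.
So the common availability across everyone is 11:30-13:00, 15:30-16:00.
The first common window of at least 30 minutes is 11:30-13:00, so the earliest start is 11:30.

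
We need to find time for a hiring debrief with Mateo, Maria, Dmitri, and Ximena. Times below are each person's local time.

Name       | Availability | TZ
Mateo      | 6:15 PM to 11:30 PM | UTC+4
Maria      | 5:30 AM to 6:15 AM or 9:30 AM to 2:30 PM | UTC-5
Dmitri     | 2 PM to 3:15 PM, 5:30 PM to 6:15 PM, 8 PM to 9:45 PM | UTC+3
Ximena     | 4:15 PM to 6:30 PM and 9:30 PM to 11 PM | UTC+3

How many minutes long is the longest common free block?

Mateo in UTC: 14:15-19:30 (subtract 4h to convert from UTC+4).
Maria in UTC: 10:30-11:15, 14:30-19:30 (add 5h to convert from UTC-5).
Dmitri in UTC: 11:00-12:15, 14:30-15:15, 17:00-18:45 (subtract 3h to convert from UTC+3).
Ximena in UTC: 13:15-15:30, 18:30-20:00 (subtract 3h to convert from UTC+3).
Mateo ∩ Maria: 14:30-19:30.
Mateo ∩ Maria ∩ Dmitri: 14:30-15:15, 17:00-18:45.
Mateo ∩ Maria ∩ Dmitri ∩ Ximena: 14:30-15:15, 18:30-18:45.
Those are the intersection windows.
The longest is 14:30-15:15 at 45 minutes.

45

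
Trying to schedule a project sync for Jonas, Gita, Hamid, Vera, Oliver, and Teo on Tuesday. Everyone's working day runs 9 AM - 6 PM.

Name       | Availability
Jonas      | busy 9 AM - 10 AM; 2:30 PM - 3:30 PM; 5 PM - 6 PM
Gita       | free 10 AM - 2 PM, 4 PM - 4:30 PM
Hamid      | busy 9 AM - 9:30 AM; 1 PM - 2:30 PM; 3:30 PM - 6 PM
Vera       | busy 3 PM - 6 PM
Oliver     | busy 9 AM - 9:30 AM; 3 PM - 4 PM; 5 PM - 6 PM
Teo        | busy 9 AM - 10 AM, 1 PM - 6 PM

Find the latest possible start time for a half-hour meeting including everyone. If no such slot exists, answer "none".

12:30

Jonas free: 10:00-14:30, 15:30-17:00 (invert busy blocks within the working day).
Gita free: 10:00-14:00, 16:00-16:30.
Hamid free: 09:30-13:00, 14:30-15:30 (invert busy blocks within the working day).
Vera free: 09:00-15:00 (invert busy blocks within the working day).
Oliver free: 09:30-15:00, 16:00-17:00 (invert busy blocks within the working day).
Teo free: 10:00-13:00 (invert busy blocks within the working day).
Jonas ∩ Gita: 10:00-14:00, 16:00-16:30.
Jonas ∩ Gita ∩ Hamid: 10:00-13:00.
Jonas ∩ Gita ∩ Hamid ∩ Vera: 10:00-13:00.
Jonas ∩ Gita ∩ Hamid ∩ Vera ∩ Oliver: 10:00-13:00.
Jonas ∩ Gita ∩ Hamid ∩ Vera ∩ Oliver ∩ Teo: 10:00-13:00.
The last common window of at least 30 minutes is 10:00-13:00; a 30-minute meeting can start as late as 12:30 and still end by 13:00.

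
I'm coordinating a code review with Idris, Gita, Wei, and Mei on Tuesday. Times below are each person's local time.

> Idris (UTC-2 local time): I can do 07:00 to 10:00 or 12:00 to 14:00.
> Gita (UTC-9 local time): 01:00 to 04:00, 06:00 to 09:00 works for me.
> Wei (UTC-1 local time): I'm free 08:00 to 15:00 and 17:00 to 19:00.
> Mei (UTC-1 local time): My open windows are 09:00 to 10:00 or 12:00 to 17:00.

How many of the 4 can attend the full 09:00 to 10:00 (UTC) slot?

2

Idris in UTC: 09:00-12:00, 14:00-16:00 (add 2h to convert from UTC-2).
Gita in UTC: 10:00-13:00, 15:00-18:00 (add 9h to convert from UTC-9).
Wei in UTC: 09:00-16:00, 18:00-20:00 (add 1h to convert from UTC-1).
Mei in UTC: 10:00-11:00, 13:00-18:00 (add 1h to convert from UTC-1).
Idris and Wei can make the full 09:00-10:00 slot — that's 2.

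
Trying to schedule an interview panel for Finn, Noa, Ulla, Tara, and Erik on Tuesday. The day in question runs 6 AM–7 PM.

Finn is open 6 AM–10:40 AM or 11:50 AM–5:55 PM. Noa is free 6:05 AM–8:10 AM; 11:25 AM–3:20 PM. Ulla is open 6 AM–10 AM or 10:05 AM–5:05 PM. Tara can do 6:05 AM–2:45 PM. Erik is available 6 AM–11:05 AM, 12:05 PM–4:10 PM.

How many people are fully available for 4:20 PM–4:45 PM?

Finn and Ulla can make the full 16:20-16:45 slot — that's 2.

2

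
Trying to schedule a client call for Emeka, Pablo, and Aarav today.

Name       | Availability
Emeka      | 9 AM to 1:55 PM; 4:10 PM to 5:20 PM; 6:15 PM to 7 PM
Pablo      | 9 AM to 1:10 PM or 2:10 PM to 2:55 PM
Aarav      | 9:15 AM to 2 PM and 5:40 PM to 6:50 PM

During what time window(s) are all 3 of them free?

Emeka ∩ Pablo: 09:00-13:10.
Emeka ∩ Pablo ∩ Aarav: 09:15-13:10.
Those are the intersection windows.

09:15-13:10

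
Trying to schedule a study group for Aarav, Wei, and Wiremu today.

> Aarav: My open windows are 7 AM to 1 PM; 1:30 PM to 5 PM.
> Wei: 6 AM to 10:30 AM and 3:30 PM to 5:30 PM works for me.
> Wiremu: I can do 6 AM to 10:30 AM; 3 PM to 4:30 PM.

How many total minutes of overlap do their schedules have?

Aarav ∩ Wei: 07:00-10:30, 15:30-17:00.
Aarav ∩ Wei ∩ Wiremu: 07:00-10:30, 15:30-16:30.
Summing the common windows: 210 + 60 = 270 minutes.

270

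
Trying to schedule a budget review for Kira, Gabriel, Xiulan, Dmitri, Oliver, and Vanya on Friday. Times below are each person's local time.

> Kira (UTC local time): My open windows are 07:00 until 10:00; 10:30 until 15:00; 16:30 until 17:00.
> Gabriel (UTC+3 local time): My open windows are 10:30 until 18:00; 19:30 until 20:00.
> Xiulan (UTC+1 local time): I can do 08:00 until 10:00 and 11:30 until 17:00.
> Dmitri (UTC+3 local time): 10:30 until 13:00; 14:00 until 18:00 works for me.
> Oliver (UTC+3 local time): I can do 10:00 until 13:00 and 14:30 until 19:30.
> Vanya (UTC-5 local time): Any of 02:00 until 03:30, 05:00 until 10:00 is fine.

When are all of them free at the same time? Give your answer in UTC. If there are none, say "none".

Kira in UTC: 07:00-10:00, 10:30-15:00, 16:30-17:00.
Gabriel in UTC: 07:30-15:00, 16:30-17:00 (subtract 3h to convert from UTC+3).
Xiulan in UTC: 07:00-09:00, 10:30-16:00 (subtract 1h to convert from UTC+1).
Dmitri in UTC: 07:30-10:00, 11:00-15:00 (subtract 3h to convert from UTC+3).
Oliver in UTC: 07:00-10:00, 11:30-16:30 (subtract 3h to convert from UTC+3).
Vanya in UTC: 07:00-08:30, 10:00-15:00 (add 5h to convert from UTC-5).
Kira ∩ Gabriel: 07:30-10:00, 10:30-15:00, 16:30-17:00.
Kira ∩ Gabriel ∩ Xiulan: 07:30-09:00, 10:30-15:00.
Kira ∩ Gabriel ∩ Xiulan ∩ Dmitri: 07:30-09:00, 11:00-15:00.
Kira ∩ Gabriel ∩ Xiulan ∩ Dmitri ∩ Oliver: 07:30-09:00, 11:30-15:00.
Kira ∩ Gabriel ∩ Xiulan ∩ Dmitri ∩ Oliver ∩ Vanya: 07:30-08:30, 11:30-15:00.
So the common availability across everyone is 07:30-08:30, 11:30-15:00.

07:30-08:30, 11:30-15:00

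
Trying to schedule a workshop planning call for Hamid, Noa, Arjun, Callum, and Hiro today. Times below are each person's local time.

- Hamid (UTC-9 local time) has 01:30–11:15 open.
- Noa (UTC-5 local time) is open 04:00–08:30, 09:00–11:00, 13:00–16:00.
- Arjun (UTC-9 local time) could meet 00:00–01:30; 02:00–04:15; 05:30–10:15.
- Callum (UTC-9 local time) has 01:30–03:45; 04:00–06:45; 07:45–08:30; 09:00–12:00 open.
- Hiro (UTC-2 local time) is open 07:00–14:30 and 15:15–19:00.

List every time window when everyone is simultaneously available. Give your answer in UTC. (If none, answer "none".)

Hamid in UTC: 10:30-20:15 (add 9h to convert from UTC-9).
Noa in UTC: 09:00-13:30, 14:00-16:00, 18:00-21:00 (add 5h to convert from UTC-5).
Arjun in UTC: 09:00-10:30, 11:00-13:15, 14:30-19:15 (add 9h to convert from UTC-9).
Callum in UTC: 10:30-12:45, 13:00-15:45, 16:45-17:30, 18:00-21:00 (add 9h to convert from UTC-9).
Hiro in UTC: 09:00-16:30, 17:15-21:00 (add 2h to convert from UTC-2).
Hamid ∩ Noa: 10:30-13:30, 14:00-16:00, 18:00-20:15.
Hamid ∩ Noa ∩ Arjun: 11:00-13:15, 14:30-16:00, 18:00-19:15.
Hamid ∩ Noa ∩ Arjun ∩ Callum: 11:00-12:45, 13:00-13:15, 14:30-15:45, 18:00-19:15.
Hamid ∩ Noa ∩ Arjun ∩ Callum ∩ Hiro: 11:00-12:45, 13:00-13:15, 14:30-15:45, 18:00-19:15.

11:00-12:45, 13:00-13:15, 14:30-15:45, 18:00-19:15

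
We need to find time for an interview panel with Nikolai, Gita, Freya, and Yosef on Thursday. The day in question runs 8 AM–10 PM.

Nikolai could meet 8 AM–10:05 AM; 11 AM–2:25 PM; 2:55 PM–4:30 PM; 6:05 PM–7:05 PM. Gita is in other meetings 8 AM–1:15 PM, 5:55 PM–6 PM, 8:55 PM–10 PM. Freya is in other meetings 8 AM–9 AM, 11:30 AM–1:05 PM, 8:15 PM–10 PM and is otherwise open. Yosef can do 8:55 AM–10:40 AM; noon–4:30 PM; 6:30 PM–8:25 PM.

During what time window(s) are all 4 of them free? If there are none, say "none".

13:15-14:25, 14:55-16:30, 18:30-19:05

Nikolai free: 08:00-10:05, 11:00-14:25, 14:55-16:30, 18:05-19:05.
Gita free: 13:15-17:55, 18:00-20:55 (invert busy blocks within the working day).
Freya free: 09:00-11:30, 13:05-20:15 (invert busy blocks within the working day).
Yosef free: 08:55-10:40, 12:00-16:30, 18:30-20:25.
Nikolai ∩ Gita: 13:15-14:25, 14:55-16:30, 18:05-19:05.
Nikolai ∩ Gita ∩ Freya: 13:15-14:25, 14:55-16:30, 18:05-19:05.
Nikolai ∩ Gita ∩ Freya ∩ Yosef: 13:15-14:25, 14:55-16:30, 18:30-19:05.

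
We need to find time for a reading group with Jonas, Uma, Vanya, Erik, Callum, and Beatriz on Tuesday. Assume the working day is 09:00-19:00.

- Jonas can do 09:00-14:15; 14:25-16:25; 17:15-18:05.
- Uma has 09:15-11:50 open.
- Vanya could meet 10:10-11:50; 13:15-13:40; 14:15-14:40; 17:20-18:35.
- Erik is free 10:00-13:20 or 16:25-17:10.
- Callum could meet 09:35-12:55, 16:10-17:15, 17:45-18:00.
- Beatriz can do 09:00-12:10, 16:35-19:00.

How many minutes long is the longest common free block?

Jonas ∩ Uma: 09:15-11:50.
Jonas ∩ Uma ∩ Vanya: 10:10-11:50.
Jonas ∩ Uma ∩ Vanya ∩ Erik: 10:10-11:50.
Jonas ∩ Uma ∩ Vanya ∩ Erik ∩ Callum: 10:10-11:50.
Jonas ∩ Uma ∩ Vanya ∩ Erik ∩ Callum ∩ Beatriz: 10:10-11:50.
So the common availability across everyone is 10:10-11:50.
The longest is 10:10-11:50 at 100 minutes.

100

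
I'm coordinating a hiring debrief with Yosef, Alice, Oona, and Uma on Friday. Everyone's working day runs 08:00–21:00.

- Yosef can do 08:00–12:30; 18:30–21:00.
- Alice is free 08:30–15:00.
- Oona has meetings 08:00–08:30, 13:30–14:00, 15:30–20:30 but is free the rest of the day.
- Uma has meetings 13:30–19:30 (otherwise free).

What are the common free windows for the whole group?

Yosef free: 08:00-12:30, 18:30-21:00.
Alice free: 08:30-15:00.
Oona free: 08:30-13:30, 14:00-15:30, 20:30-21:00 (invert busy blocks within the working day).
Uma free: 08:00-13:30, 19:30-21:00 (invert busy blocks within the working day).
Yosef ∩ Alice: 08:30-12:30.
Yosef ∩ Alice ∩ Oona: 08:30-12:30.
Yosef ∩ Alice ∩ Oona ∩ Uma: 08:30-12:30.

08:30-12:30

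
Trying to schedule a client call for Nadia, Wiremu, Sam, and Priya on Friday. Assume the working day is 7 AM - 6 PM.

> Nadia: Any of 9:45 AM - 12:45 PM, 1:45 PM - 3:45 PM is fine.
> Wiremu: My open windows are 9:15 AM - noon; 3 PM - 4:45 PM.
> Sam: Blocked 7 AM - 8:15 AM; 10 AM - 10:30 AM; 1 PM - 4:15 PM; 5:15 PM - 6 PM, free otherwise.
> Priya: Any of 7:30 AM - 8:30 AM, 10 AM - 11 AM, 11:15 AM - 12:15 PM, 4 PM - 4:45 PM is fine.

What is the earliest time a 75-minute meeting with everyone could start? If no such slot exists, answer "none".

Nadia free: 09:45-12:45, 13:45-15:45.
Wiremu free: 09:15-12:00, 15:00-16:45.
Sam free: 08:15-10:00, 10:30-13:00, 16:15-17:15 (invert busy blocks within the working day).
Priya free: 07:30-08:30, 10:00-11:00, 11:15-12:15, 16:00-16:45.
Nadia ∩ Wiremu: 09:45-12:00, 15:00-15:45.
Nadia ∩ Wiremu ∩ Sam: 09:45-10:00, 10:30-12:00.
Nadia ∩ Wiremu ∩ Sam ∩ Priya: 10:30-11:00, 11:15-12:00.
Those are the intersection windows.
No common window is at least 75 minutes long.

none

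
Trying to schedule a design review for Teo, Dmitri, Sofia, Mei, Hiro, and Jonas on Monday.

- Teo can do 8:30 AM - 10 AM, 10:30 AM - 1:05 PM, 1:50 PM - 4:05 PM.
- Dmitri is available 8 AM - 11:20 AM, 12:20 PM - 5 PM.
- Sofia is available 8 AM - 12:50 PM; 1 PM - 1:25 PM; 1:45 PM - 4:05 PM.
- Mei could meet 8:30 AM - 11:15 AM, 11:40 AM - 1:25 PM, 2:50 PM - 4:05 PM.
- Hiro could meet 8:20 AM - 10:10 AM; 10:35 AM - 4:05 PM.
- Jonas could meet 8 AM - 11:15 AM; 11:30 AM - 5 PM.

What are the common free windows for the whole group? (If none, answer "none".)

08:30-10:00, 10:35-11:15, 12:20-12:50, 13:00-13:05, 14:50-16:05

Teo ∩ Dmitri: 08:30-10:00, 10:30-11:20, 12:20-13:05, 13:50-16:05.
Teo ∩ Dmitri ∩ Sofia: 08:30-10:00, 10:30-11:20, 12:20-12:50, 13:00-13:05, 13:50-16:05.
Teo ∩ Dmitri ∩ Sofia ∩ Mei: 08:30-10:00, 10:30-11:15, 12:20-12:50, 13:00-13:05, 14:50-16:05.
Teo ∩ Dmitri ∩ Sofia ∩ Mei ∩ Hiro: 08:30-10:00, 10:35-11:15, 12:20-12:50, 13:00-13:05, 14:50-16:05.
Teo ∩ Dmitri ∩ Sofia ∩ Mei ∩ Hiro ∩ Jonas: 08:30-10:00, 10:35-11:15, 12:20-12:50, 13:00-13:05, 14:50-16:05.
So the common availability across everyone is 08:30-10:00, 10:35-11:15, 12:20-12:50, 13:00-13:05, 14:50-16:05.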